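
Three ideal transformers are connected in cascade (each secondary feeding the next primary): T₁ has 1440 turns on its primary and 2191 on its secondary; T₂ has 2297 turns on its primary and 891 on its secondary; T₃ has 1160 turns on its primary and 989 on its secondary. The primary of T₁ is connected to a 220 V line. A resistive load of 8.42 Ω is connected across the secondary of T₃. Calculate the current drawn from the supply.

I_supply ≈ 6.62 A

Secondary of T₁: V = 220.00 × 2191/1440 = 334.74 V.
Secondary of T₂: V = 334.74 × 891/2297 = 129.84 V.
Secondary of T₃: V = 129.84 × 989/1160 = 110.70 V.
I_load = 110.70/8.42 = 13.148 A, so P_out = 110.70 × 13.148 = 1455.5 W.
All ideal ⇒ P_in = P_out, so I_supply = 1455.5/220 = 6.62 A.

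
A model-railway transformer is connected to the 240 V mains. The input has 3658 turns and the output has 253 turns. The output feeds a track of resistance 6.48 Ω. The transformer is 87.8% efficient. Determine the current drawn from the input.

V_out = 240 × 253/3658 = 16.599 V.
I_out = V_out/R = 16.599/6.48 = 2.5616 A.
P_out = V_out I_out = 16.599 × 2.5616 = 42.521 W.
P_in = P_out/η = 42.521/0.878 = 48.429 W.
I_in = P_in/V_in = 48.429/240 = 0.202 A.

I_in ≈ 0.202 A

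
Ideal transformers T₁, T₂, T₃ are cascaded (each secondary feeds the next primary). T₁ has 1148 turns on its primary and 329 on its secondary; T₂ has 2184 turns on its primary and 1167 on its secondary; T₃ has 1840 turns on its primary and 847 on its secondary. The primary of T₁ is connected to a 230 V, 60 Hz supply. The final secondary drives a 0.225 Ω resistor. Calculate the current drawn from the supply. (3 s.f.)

After T₁: V = 230.00 × 329/1148 = 65.915 V.
After T₂: V = 65.915 × 1167/2184 = 35.221 V.
After T₃: V = 35.221 × 847/1840 = 16.213 V.
I_load = 16.213/0.225 = 72.058 A, so P_out = 16.213 × 72.058 = 1168.3 W.
All ideal ⇒ P_in = P_out, so I_supply = 1168.3/230 = 5.08 A.

I_supply ≈ 5.08 A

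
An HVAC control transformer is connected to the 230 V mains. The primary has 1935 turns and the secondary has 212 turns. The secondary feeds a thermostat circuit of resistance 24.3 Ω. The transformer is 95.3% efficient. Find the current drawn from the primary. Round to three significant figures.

I_p ≈ 0.119 A

V_s = 230 × 212/1935 = 25.199 V.
I_s = V_s/R = 25.199/24.3 = 1.0370 A.
P_out = V_s I_s = 25.199 × 1.0370 = 26.131 W.
P_in = P_out/η = 26.131/0.953 = 27.420 W.
I_p = P_in/V_p = 27.420/230 = 0.119 A.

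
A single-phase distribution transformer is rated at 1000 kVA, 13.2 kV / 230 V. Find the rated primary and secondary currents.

I_p ≈ 75.8 A, I_s ≈ 4350 A

I_p = S/V_p = 1000000/13200 = 75.8 A.
I_s = S/V_s = 1000000/230 = 4350 A.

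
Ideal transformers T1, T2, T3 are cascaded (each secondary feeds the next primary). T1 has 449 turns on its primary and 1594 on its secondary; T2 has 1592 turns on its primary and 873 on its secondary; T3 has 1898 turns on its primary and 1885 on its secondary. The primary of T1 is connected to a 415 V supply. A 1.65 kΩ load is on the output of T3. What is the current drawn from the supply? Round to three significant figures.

After T1: V = 415.00 × 1594/449 = 1473.3 V.
After T2: V = 1473.3 × 873/1592 = 807.91 V.
After T3: V = 807.91 × 1885/1898 = 802.37 V.
I_load = 802.37/1650 = 0.48629 A, so P_out = 802.37 × 0.48629 = 390.18 W.
All ideal ⇒ P_in = P_out, so I_supply = 390.18/415 = 0.940 A.

I_supply ≈ 0.940 A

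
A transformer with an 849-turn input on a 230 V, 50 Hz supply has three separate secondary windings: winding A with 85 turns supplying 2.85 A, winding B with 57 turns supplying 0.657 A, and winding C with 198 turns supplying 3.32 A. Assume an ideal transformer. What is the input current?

I_in ≈ 1.10 A

V_A = 230 × 85/849 = 23.027 V; V_B = 230 × 57/849 = 15.442 V; V_C = 230 × 198/849 = 53.640 V.
P_out = V_A I_A + V_B I_B + V_C I_C = 23.027×2.85 + 15.442×0.657 + 53.640×3.32 = 65.627 + 10.145 + 178.08 = 253.86 W.
Ideal ⇒ P_in = P_out, so I_in = P_out/V_in = 253.86/230 = 1.10 A.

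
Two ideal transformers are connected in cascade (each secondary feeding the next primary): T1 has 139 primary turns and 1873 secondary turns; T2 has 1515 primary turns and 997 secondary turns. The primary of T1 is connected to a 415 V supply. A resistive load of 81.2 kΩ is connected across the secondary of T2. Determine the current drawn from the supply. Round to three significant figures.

After T1: V = 415.00 × 1873/139 = 5592.1 V.
After T2: V = 5592.1 × 997/1515 = 3680.0 V.
I_load = 3680.0/81200 = 0.045321 A, so P_out = 3680.0 × 0.045321 = 166.78 W.
All ideal ⇒ P_in = P_out, so I_supply = 166.78/415 = 0.402 A.

I_supply ≈ 0.402 A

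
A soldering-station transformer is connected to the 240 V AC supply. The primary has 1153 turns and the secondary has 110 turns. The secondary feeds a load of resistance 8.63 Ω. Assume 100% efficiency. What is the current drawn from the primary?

V_s = V_p × N_s/N_p = 240 × 110/1153 = 22.897 V.
I_s = V_s/R = 22.897/8.63 = 2.6532 A.
For an ideal transformer I_p N_p = I_s N_s, so I_p = 2.6532 × 110/1153 = 0.253 A.

I_p ≈ 0.253 A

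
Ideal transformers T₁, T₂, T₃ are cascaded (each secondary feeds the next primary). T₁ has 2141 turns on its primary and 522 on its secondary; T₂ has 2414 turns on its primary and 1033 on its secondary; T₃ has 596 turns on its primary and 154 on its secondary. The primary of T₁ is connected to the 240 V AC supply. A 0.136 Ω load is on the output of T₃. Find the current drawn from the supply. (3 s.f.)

Secondary of T₁: V = 240.00 × 522/2141 = 58.515 V.
Secondary of T₂: V = 58.515 × 1033/2414 = 25.040 V.
Secondary of T₃: V = 25.040 × 154/596 = 6.4700 V.
I_load = 6.4700/0.136 = 47.573 A, so P_out = 6.4700 × 47.573 = 307.80 W.
All ideal ⇒ P_in = P_out, so I_supply = 307.80/240 = 1.28 A.

I_supply ≈ 1.28 A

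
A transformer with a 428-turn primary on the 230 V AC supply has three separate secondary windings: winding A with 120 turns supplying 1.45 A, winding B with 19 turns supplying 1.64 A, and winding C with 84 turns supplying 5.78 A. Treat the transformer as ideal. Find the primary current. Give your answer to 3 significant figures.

V_A = 230 × 120/428 = 64.486 V; V_B = 230 × 19/428 = 10.210 V; V_C = 230 × 84/428 = 45.140 V.
P_out = V_A I_A + V_B I_B + V_C I_C = 64.486×1.45 + 10.210×1.64 + 45.140×5.78 = 93.505 + 16.745 + 260.91 = 371.16 W.
Ideal ⇒ P_in = P_out, so I_p = P_out/V_p = 371.16/230 = 1.61 A.

I_p ≈ 1.61 A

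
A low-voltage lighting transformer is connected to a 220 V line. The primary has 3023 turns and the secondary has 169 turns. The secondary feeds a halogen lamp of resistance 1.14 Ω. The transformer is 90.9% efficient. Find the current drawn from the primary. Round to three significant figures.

V_s = 220 × 169/3023 = 12.299 V.
I_s = V_s/R = 12.299/1.14 = 10.789 A.
P_out = V_s I_s = 12.299 × 10.789 = 132.69 W.
P_in = P_out/η = 132.69/0.909 = 145.97 W.
I_p = P_in/V_p = 145.97/220 = 0.664 A.

I_p ≈ 0.664 A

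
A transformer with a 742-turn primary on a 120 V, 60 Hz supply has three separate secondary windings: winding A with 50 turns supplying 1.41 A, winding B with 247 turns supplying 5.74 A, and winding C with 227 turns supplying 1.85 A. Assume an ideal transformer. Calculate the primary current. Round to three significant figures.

I_p ≈ 2.57 A

V_A = 120 × 50/742 = 8.0863 V; V_B = 120 × 247/742 = 39.946 V; V_C = 120 × 227/742 = 36.712 V.
P_out = V_A I_A + V_B I_B + V_C I_C = 8.0863×1.41 + 39.946×5.74 + 36.712×1.85 = 11.402 + 229.29 + 67.916 = 308.61 W.
Ideal ⇒ P_in = P_out, so I_p = P_out/V_p = 308.61/120 = 2.57 A.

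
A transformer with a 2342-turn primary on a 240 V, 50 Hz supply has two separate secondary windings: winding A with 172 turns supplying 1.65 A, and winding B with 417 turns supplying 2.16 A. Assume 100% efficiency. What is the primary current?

V_A = 240 × 172/2342 = 17.626 V; V_B = 240 × 417/2342 = 42.733 V.
P_out = V_A I_A + V_B I_B = 17.626×1.65 + 42.733×2.16 = 29.083 + 92.303 = 121.39 W.
Ideal ⇒ P_in = P_out, so I_p = P_out/V_p = 121.39/240 = 0.506 A.

I_p ≈ 0.506 A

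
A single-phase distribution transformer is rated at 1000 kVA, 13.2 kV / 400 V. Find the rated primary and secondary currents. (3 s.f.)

I_p = S/V_p = 1000000/13200 = 75.8 A.
I_s = S/V_s = 1000000/400 = 2500 A.

I_p ≈ 75.8 A, I_s ≈ 2500 A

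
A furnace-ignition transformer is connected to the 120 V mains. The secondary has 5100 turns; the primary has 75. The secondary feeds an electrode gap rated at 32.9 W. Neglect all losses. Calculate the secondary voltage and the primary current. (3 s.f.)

V_s ≈ 8160 V, I_p ≈ 0.274 A

V_s = V_p × N_s/N_p = 120 × 5100/75 = 8160.0 V.
I_s = P/V_s = 32.9/8160.0 = 0.0040319 A.
I_p = I_s × N_s/N_p = 0.0040319 × 5100/75 = 0.274 A.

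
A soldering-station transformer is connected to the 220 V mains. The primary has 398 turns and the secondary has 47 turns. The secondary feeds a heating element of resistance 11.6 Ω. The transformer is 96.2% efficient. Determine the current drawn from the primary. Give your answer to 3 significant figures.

V_s = 220 × 47/398 = 25.980 V.
I_s = V_s/R = 25.980/11.6 = 2.2396 A.
P_out = V_s I_s = 25.980 × 2.2396 = 58.186 W.
P_in = P_out/η = 58.186/0.962 = 60.484 W.
I_p = P_in/V_p = 60.484/220 = 0.275 A.

I_p ≈ 0.275 A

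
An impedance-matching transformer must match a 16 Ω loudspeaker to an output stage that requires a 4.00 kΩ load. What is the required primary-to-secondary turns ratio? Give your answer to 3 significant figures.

N_p/N_s ≈ 15.8

Z_p/Z_s = (N_p/N_s)², so N_p/N_s = √(4000/16) = √250 = 15.8.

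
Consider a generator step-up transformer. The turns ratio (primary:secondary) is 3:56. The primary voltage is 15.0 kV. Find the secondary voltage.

V_s ≈ 280000 V

V_s/V_p = N_s/N_p, so V_s = 15000 × 56/3 = 280000 V.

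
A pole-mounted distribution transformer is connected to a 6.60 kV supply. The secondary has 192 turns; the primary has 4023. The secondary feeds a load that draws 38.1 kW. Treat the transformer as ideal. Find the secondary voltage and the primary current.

V_s = V_p × N_s/N_p = 6600 × 192/4023 = 314.99 V.
I_s = P/V_s = 38100/314.99 = 120.96 A.
I_p = I_s × N_s/N_p = 120.96 × 192/4023 = 5.77 A.

V_s ≈ 315 V, I_p ≈ 5.77 A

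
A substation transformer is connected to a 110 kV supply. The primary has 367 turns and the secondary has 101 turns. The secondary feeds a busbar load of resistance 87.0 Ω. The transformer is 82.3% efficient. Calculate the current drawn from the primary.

I_p ≈ 116 A

V_s = 110000 × 101/367 = 30272 V.
I_s = V_s/R = 30272/87.0 = 347.96 A.
P_out = V_s I_s = 30272 × 347.96 = 1.0534×10^7 W.
P_in = P_out/η = 1.0534×10^7/0.823 = 1.2799×10^7 W.
I_p = P_in/V_p = 1.2799×10^7/110000 = 116 A.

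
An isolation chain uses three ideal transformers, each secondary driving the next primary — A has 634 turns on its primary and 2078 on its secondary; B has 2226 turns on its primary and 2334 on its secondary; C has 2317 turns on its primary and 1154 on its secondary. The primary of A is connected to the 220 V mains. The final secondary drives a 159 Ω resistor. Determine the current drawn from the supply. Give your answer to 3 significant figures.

I_supply ≈ 4.05 A

After A: V = 220.00 × 2078/634 = 721.07 V.
After B: V = 721.07 × 2334/2226 = 756.06 V.
After C: V = 756.06 × 1154/2317 = 376.56 V.
I_load = 376.56/159 = 2.3683 A, so P_out = 376.56 × 2.3683 = 891.81 W.
All ideal ⇒ P_in = P_out, so I_supply = 891.81/220 = 4.05 A.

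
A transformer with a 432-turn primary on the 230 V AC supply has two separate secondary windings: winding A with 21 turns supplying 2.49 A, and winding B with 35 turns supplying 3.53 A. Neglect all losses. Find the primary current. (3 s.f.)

V_A = 230 × 21/432 = 11.181 V; V_B = 230 × 35/432 = 18.634 V.
P_out = V_A I_A + V_B I_B = 11.181×2.49 + 18.634×3.53 = 27.840 + 65.779 = 93.619 W.
Ideal ⇒ P_in = P_out, so I_p = P_out/V_p = 93.619/230 = 0.407 A.

I_p ≈ 0.407 A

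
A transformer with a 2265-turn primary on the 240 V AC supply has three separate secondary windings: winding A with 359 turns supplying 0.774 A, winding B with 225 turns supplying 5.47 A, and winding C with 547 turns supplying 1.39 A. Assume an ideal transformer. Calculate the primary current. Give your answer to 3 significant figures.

I_p ≈ 1.00 A

V_A = 240 × 359/2265 = 38.040 V; V_B = 240 × 225/2265 = 23.841 V; V_C = 240 × 547/2265 = 57.960 V.
P_out = V_A I_A + V_B I_B + V_C I_C = 38.040×0.774 + 23.841×5.47 + 57.960×1.39 = 29.443 + 130.41 + 80.565 = 240.42 W.
Ideal ⇒ P_in = P_out, so I_p = P_out/V_p = 240.42/240 = 1.00 A.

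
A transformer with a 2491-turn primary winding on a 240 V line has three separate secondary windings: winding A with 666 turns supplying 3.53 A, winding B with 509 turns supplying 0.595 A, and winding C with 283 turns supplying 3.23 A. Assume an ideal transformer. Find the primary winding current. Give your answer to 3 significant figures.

I_p ≈ 1.43 A

V_A = 240 × 666/2491 = 64.167 V; V_B = 240 × 509/2491 = 49.041 V; V_C = 240 × 283/2491 = 27.266 V.
P_out = V_A I_A + V_B I_B + V_C I_C = 64.167×3.53 + 49.041×0.595 + 27.266×3.23 = 226.51 + 29.179 + 88.070 = 343.76 W.
Ideal ⇒ P_in = P_out, so I_p = P_out/V_p = 343.76/240 = 1.43 A.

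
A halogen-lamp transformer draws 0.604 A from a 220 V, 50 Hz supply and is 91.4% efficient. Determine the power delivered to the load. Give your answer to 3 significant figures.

P_in = V_p I_p = 220 × 0.604 = 132.88 W.
P_out = η P_in = 0.914 × 132.88 = 121 W.

P_out ≈ 121 W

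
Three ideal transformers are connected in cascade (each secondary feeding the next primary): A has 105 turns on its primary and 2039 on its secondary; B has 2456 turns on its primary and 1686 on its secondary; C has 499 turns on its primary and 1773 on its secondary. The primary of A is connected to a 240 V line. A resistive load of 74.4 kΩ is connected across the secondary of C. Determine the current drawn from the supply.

I_supply ≈ 7.24 A

Secondary of A: V = 240.00 × 2039/105 = 4660.6 V.
Secondary of B: V = 4660.6 × 1686/2456 = 3199.4 V.
Secondary of C: V = 3199.4 × 1773/499 = 11368 V.
I_load = 11368/74400 = 0.15279 A, so P_out = 11368 × 0.15279 = 1736.9 W.
All ideal ⇒ P_in = P_out, so I_supply = 1736.9/240 = 7.24 A.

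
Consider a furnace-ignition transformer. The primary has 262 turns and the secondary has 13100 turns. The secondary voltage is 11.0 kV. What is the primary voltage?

V_p/V_s = N_p/N_s, so V_p = 11000 × 262/13100 = 220 V.

V_p ≈ 220 V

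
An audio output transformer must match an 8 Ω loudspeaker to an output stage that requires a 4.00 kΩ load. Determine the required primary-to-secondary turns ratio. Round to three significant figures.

Z_p/Z_s = (N_p/N_s)², so N_p/N_s = √(4000/8) = √500 = 22.4.

N_p/N_s ≈ 22.4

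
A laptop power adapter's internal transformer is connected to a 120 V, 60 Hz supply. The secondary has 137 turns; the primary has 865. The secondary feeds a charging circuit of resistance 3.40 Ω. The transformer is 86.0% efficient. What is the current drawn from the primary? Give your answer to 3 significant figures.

V_s = 120 × 137/865 = 19.006 V.
I_s = V_s/R = 19.006/3.40 = 5.5899 A.
P_out = V_s I_s = 19.006 × 5.5899 = 106.24 W.
P_in = P_out/η = 106.24/0.860 = 123.54 W.
I_p = P_in/V_p = 123.54/120 = 1.03 A.

I_p ≈ 1.03 A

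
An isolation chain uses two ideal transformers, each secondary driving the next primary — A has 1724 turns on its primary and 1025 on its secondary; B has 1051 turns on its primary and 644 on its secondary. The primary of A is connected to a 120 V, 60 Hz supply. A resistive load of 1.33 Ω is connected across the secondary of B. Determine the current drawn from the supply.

Secondary of A: V = 120.00 × 1025/1724 = 71.346 V.
Secondary of B: V = 71.346 × 644/1051 = 43.717 V.
I_load = 43.717/1.33 = 32.870 A, so P_out = 43.717 × 32.870 = 1437.0 W.
All ideal ⇒ P_in = P_out, so I_supply = 1437.0/120 = 12.0 A.

I_supply ≈ 12.0 A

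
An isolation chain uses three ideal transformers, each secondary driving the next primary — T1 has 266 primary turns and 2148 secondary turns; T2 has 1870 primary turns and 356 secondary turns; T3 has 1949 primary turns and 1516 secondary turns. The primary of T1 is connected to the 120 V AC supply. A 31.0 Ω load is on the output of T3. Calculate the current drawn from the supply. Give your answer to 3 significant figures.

Secondary of T1: V = 120.00 × 2148/266 = 969.02 V.
Secondary of T2: V = 969.02 × 356/1870 = 184.48 V.
Secondary of T3: V = 184.48 × 1516/1949 = 143.49 V.
I_load = 143.49/31.0 = 4.6288 A, so P_out = 143.49 × 4.6288 = 664.20 W.
All ideal ⇒ P_in = P_out, so I_supply = 664.20/120 = 5.53 A.

I_supply ≈ 5.53 A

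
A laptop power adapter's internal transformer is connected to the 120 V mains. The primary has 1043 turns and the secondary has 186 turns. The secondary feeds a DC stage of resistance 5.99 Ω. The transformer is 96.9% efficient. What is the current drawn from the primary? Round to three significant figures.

V_s = 120 × 186/1043 = 21.400 V.
I_s = V_s/R = 21.400/5.99 = 3.5726 A.
P_out = V_s I_s = 21.400 × 3.5726 = 76.453 W.
P_in = P_out/η = 76.453/0.969 = 78.899 W.
I_p = P_in/V_p = 78.899/120 = 0.657 A.

I_p ≈ 0.657 A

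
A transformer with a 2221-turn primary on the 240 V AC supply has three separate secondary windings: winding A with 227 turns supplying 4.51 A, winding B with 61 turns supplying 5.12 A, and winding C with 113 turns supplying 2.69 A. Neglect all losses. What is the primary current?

I_p ≈ 0.738 A

V_A = 240 × 227/2221 = 24.529 V; V_B = 240 × 61/2221 = 6.5916 V; V_C = 240 × 113/2221 = 12.211 V.
P_out = V_A I_A + V_B I_B + V_C I_C = 24.529×4.51 + 6.5916×5.12 + 12.211×2.69 = 110.63 + 33.749 + 32.847 = 177.22 W.
Ideal ⇒ P_in = P_out, so I_p = P_out/V_p = 177.22/240 = 0.738 A.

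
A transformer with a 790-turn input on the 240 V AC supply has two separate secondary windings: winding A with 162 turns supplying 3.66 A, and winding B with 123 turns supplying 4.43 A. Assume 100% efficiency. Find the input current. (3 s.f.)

V_A = 240 × 162/790 = 49.215 V; V_B = 240 × 123/790 = 37.367 V.
P_out = V_A I_A + V_B I_B = 49.215×3.66 + 37.367×4.43 = 180.13 + 165.54 = 345.66 W.
Ideal ⇒ P_in = P_out, so I_in = P_out/V_in = 345.66/240 = 1.44 A.

I_in ≈ 1.44 A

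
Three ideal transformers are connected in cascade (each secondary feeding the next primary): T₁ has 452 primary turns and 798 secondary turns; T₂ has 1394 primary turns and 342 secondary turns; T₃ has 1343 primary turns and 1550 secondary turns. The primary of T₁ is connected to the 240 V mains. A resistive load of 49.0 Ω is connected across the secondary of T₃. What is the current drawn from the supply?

After T₁: V = 240.00 × 798/452 = 423.72 V.
After T₂: V = 423.72 × 342/1394 = 103.95 V.
After T₃: V = 103.95 × 1550/1343 = 119.98 V.
I_load = 119.98/49.0 = 2.4485 A, so P_out = 119.98 × 2.4485 = 293.76 W.
All ideal ⇒ P_in = P_out, so I_supply = 293.76/240 = 1.22 A.

I_supply ≈ 1.22 A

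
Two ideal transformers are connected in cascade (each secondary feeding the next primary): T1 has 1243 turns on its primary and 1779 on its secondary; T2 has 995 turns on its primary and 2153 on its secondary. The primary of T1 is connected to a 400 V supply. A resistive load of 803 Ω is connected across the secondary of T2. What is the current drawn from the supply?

I_supply ≈ 4.78 A

After T1: V = 400.00 × 1779/1243 = 572.49 V.
After T2: V = 572.49 × 2153/995 = 1238.8 V.
I_load = 1238.8/803 = 1.5427 A, so P_out = 1238.8 × 1.5427 = 1911.0 W.
All ideal ⇒ P_in = P_out, so I_supply = 1911.0/400 = 4.78 A.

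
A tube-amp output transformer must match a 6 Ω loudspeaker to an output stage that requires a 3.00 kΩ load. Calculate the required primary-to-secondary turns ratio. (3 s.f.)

N_p/N_s ≈ 22.4

Z_p/Z_s = (N_p/N_s)², so N_p/N_s = √(3000/6) = √500 = 22.4.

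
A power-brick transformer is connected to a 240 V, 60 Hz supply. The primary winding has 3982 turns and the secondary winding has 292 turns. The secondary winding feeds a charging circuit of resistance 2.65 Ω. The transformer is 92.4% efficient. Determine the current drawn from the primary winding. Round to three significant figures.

V_s = 240 × 292/3982 = 17.599 V.
I_s = V_s/R = 17.599/2.65 = 6.6412 A.
P_out = V_s I_s = 17.599 × 6.6412 = 116.88 W.
P_in = P_out/η = 116.88/0.924 = 126.49 W.
I_p = P_in/V_p = 126.49/240 = 0.527 A.

I_p ≈ 0.527 A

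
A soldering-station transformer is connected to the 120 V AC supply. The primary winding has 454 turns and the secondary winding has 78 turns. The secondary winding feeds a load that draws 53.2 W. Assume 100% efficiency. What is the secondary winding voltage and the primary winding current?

V_s ≈ 20.6 V, I_p ≈ 0.443 A

V_s = V_p × N_s/N_p = 120 × 78/454 = 20.617 V.
I_s = P/V_s = 53.2/20.617 = 2.5804 A.
I_p = I_s × N_s/N_p = 2.5804 × 78/454 = 0.443 A.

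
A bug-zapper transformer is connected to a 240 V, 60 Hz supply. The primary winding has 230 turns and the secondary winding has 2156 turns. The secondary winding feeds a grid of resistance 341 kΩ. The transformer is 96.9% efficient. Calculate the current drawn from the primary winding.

V_s = 240 × 2156/230 = 2249.7 V.
I_s = V_s/R = 2249.7/341000 = 0.0065975 A.
P_out = V_s I_s = 2249.7 × 0.0065975 = 14.843 W.
P_in = P_out/η = 14.843/0.969 = 15.317 W.
I_p = P_in/V_p = 15.317/240 = 0.0638 A.

I_p ≈ 0.0638 A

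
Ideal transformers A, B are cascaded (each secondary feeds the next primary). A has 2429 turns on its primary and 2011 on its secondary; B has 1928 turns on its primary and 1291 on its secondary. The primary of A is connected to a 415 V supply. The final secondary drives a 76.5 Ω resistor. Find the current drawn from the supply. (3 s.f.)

I_supply ≈ 1.67 A

After A: V = 415.00 × 2011/2429 = 343.58 V.
After B: V = 343.58 × 1291/1928 = 230.07 V.
I_load = 230.07/76.5 = 3.0074 A, so P_out = 230.07 × 3.0074 = 691.90 W.
All ideal ⇒ P_in = P_out, so I_supply = 691.90/415 = 1.67 A.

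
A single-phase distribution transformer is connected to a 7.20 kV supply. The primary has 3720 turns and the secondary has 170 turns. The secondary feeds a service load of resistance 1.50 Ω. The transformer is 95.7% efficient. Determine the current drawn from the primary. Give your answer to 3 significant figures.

I_p ≈ 10.5 A

V_s = 7200 × 170/3720 = 329.03 V.
I_s = V_s/R = 329.03/1.50 = 219.35 A.
P_out = V_s I_s = 329.03 × 219.35 = 72175 W.
P_in = P_out/η = 72175/0.957 = 75418 W.
I_p = P_in/V_p = 75418/7200 = 10.5 A.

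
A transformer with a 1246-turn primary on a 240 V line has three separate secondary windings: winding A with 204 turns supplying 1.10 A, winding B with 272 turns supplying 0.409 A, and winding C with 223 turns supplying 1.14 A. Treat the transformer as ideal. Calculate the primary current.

V_A = 240 × 204/1246 = 39.294 V; V_B = 240 × 272/1246 = 52.392 V; V_C = 240 × 223/1246 = 42.953 V.
P_out = V_A I_A + V_B I_B + V_C I_C = 39.294×1.10 + 52.392×0.409 + 42.953×1.14 = 43.223 + 21.428 + 48.967 = 113.62 W.
Ideal ⇒ P_in = P_out, so I_p = P_out/V_p = 113.62/240 = 0.473 A.

I_p ≈ 0.473 A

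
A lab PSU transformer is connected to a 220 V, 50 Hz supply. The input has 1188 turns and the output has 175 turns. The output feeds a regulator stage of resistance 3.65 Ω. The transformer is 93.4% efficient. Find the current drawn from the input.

V_out = 220 × 175/1188 = 32.407 V.
I_out = V_out/R = 32.407/3.65 = 8.8787 A.
P_out = V_out I_out = 32.407 × 8.8787 = 287.74 W.
P_in = P_out/η = 287.74/0.934 = 308.07 W.
I_in = P_in/V_in = 308.07/220 = 1.40 A.

I_in ≈ 1.40 A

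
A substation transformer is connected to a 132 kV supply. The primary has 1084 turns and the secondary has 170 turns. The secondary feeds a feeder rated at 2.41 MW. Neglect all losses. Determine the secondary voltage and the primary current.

V_s ≈ 20700 V, I_p ≈ 18.3 A

V_s = V_p × N_s/N_p = 132000 × 170/1084 = 20701 V.
I_s = P/V_s = 2.41×10^6/20701 = 116.42 A.
I_p = I_s × N_s/N_p = 116.42 × 170/1084 = 18.3 A.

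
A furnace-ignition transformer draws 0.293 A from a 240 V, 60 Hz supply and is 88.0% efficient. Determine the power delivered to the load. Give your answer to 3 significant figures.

P_in = V_p I_p = 240 × 0.293 = 70.320 W.
P_out = η P_in = 0.880 × 70.320 = 61.9 W.

P_out ≈ 61.9 W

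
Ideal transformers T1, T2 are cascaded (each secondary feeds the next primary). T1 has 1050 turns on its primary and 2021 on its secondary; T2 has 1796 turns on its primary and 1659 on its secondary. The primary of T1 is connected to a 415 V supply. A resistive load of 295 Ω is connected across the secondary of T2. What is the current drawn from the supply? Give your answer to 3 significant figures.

Secondary of T1: V = 415.00 × 2021/1050 = 798.78 V.
Secondary of T2: V = 798.78 × 1659/1796 = 737.85 V.
I_load = 737.85/295 = 2.5012 A, so P_out = 737.85 × 2.5012 = 1845.5 W.
All ideal ⇒ P_in = P_out, so I_supply = 1845.5/415 = 4.45 A.

I_supply ≈ 4.45 A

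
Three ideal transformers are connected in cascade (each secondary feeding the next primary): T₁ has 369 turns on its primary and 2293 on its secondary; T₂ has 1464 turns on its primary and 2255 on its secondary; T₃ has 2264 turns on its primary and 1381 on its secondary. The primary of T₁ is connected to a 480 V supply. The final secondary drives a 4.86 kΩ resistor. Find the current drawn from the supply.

I_supply ≈ 3.37 A

Secondary of T₁: V = 480.00 × 2293/369 = 2982.8 V.
Secondary of T₂: V = 2982.8 × 2255/1464 = 4594.4 V.
Secondary of T₃: V = 4594.4 × 1381/2264 = 2802.5 V.
I_load = 2802.5/4860 = 0.57664 A, so P_out = 2802.5 × 0.57664 = 1616.0 W.
All ideal ⇒ P_in = P_out, so I_supply = 1616.0/480 = 3.37 A.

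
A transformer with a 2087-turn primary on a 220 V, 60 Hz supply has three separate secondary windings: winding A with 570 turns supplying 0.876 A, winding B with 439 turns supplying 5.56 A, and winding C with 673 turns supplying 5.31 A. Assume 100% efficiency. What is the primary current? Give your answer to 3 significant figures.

V_A = 220 × 570/2087 = 60.086 V; V_B = 220 × 439/2087 = 46.277 V; V_C = 220 × 673/2087 = 70.944 V.
P_out = V_A I_A + V_B I_B + V_C I_C = 60.086×0.876 + 46.277×5.56 + 70.944×5.31 = 52.636 + 257.30 + 376.71 = 686.65 W.
Ideal ⇒ P_in = P_out, so I_p = P_out/V_p = 686.65/220 = 3.12 A.

I_p ≈ 3.12 A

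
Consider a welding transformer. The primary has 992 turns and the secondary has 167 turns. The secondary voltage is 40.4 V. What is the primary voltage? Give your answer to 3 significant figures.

V_p/V_s = N_p/N_s, so V_p = 40.4 × 992/167 = 240 V.

V_p ≈ 240 V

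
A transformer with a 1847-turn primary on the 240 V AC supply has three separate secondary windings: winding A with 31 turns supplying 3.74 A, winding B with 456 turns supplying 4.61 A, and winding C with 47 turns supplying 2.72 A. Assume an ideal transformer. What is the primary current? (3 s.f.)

V_A = 240 × 31/1847 = 4.0282 V; V_B = 240 × 456/1847 = 59.253 V; V_C = 240 × 47/1847 = 6.1072 V.
P_out = V_A I_A + V_B I_B + V_C I_C = 4.0282×3.74 + 59.253×4.61 + 6.1072×2.72 = 15.065 + 273.16 + 16.612 = 304.83 W.
Ideal ⇒ P_in = P_out, so I_p = P_out/V_p = 304.83/240 = 1.27 A.

I_p ≈ 1.27 A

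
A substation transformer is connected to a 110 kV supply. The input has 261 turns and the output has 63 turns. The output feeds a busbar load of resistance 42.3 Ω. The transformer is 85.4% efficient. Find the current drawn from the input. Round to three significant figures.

I_in ≈ 177 A

V_out = 110000 × 63/261 = 26552 V.
I_out = V_out/R = 26552/42.3 = 627.70 A.
P_out = V_out I_out = 26552 × 627.70 = 1.6667×10^7 W.
P_in = P_out/η = 1.6667×10^7/0.854 = 1.9516×10^7 W.
I_in = P_in/V_in = 1.9516×10^7/110000 = 177 A.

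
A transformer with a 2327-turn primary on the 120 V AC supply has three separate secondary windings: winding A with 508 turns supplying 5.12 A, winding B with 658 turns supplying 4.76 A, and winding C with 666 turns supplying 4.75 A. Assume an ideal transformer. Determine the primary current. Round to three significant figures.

I_p ≈ 3.82 A

V_A = 120 × 508/2327 = 26.197 V; V_B = 120 × 658/2327 = 33.932 V; V_C = 120 × 666/2327 = 34.345 V.
P_out = V_A I_A + V_B I_B + V_C I_C = 26.197×5.12 + 33.932×4.76 + 34.345×4.75 = 134.13 + 161.52 + 163.14 = 458.78 W.
Ideal ⇒ P_in = P_out, so I_p = P_out/V_p = 458.78/120 = 3.82 A.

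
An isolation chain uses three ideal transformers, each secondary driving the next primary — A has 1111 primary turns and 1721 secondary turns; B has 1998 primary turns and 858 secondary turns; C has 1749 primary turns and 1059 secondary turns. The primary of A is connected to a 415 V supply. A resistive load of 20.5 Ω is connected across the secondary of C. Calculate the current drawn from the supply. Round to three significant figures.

After A: V = 415.00 × 1721/1111 = 642.86 V.
After B: V = 642.86 × 858/1998 = 276.06 V.
After C: V = 276.06 × 1059/1749 = 167.15 V.
I_load = 167.15/20.5 = 8.1538 A, so P_out = 167.15 × 8.1538 = 1362.9 W.
All ideal ⇒ P_in = P_out, so I_supply = 1362.9/415 = 3.28 A.

I_supply ≈ 3.28 A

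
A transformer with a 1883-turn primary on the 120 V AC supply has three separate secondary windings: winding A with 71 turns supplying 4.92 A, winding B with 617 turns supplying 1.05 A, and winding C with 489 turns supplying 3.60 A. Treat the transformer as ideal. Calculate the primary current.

V_A = 120 × 71/1883 = 4.5247 V; V_B = 120 × 617/1883 = 39.320 V; V_C = 120 × 489/1883 = 31.163 V.
P_out = V_A I_A + V_B I_B + V_C I_C = 4.5247×4.92 + 39.320×1.05 + 31.163×3.60 = 22.261 + 41.286 + 112.19 = 175.73 W.
Ideal ⇒ P_in = P_out, so I_p = P_out/V_p = 175.73/120 = 1.46 A.

I_p ≈ 1.46 A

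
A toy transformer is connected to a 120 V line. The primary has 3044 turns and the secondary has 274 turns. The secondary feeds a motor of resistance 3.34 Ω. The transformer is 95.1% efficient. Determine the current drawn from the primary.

V_s = 120 × 274/3044 = 10.802 V.
I_s = V_s/R = 10.802/3.34 = 3.2340 A.
P_out = V_s I_s = 10.802 × 3.2340 = 34.932 W.
P_in = P_out/η = 34.932/0.951 = 36.732 W.
I_p = P_in/V_p = 36.732/120 = 0.306 A.

I_p ≈ 0.306 A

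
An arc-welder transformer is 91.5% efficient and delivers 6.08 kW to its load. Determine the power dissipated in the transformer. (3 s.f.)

P_in = P_out/η = 6080/0.915 = 6644.81 W.
P_loss = P_in − P_out = 6644.81 − 6080 = 565 W.

P_loss ≈ 565 W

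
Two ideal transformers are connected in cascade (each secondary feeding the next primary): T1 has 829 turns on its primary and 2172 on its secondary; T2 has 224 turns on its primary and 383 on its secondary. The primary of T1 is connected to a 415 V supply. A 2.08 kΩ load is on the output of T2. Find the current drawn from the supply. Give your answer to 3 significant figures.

I_supply ≈ 4.00 A

Secondary of T1: V = 415.00 × 2172/829 = 1087.3 V.
Secondary of T2: V = 1087.3 × 383/224 = 1859.1 V.
I_load = 1859.1/2080 = 0.89380 A, so P_out = 1859.1 × 0.89380 = 1661.7 W.
All ideal ⇒ P_in = P_out, so I_supply = 1661.7/415 = 4.00 A.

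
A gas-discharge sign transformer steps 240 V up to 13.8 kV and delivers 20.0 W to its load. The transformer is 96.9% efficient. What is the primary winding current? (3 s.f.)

I_p ≈ 0.0860 A

P_in = P_out/η = 20.0/0.969 = 20.640 W.
I_p = P_in/V_p = 20.640/240 = 0.0860 A.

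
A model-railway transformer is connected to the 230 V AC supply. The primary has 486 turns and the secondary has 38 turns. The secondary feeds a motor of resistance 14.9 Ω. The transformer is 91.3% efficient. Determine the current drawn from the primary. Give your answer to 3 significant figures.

V_s = 230 × 38/486 = 17.984 V.
I_s = V_s/R = 17.984/14.9 = 1.2069 A.
P_out = V_s I_s = 17.984 × 1.2069 = 21.705 W.
P_in = P_out/η = 21.705/0.913 = 23.774 W.
I_p = P_in/V_p = 23.774/230 = 0.103 A.

I_p ≈ 0.103 A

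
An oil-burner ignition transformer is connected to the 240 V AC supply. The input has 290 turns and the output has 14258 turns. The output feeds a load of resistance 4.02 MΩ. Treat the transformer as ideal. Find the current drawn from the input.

V_out = V_in × N_out/N_in = 240 × 14258/290 = 11800 V.
I_out = V_out/R = 11800/(4.02×10^6) = 0.0029353 A.
For an ideal transformer I_in N_in = I_out N_out, so I_in = 0.0029353 × 14258/290 = 0.144 A.

I_in ≈ 0.144 A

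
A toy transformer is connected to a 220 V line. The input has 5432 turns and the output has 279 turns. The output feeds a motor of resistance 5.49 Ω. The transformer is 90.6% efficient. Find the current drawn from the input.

I_in ≈ 0.117 A

V_out = 220 × 279/5432 = 11.300 V.
I_out = V_out/R = 11.300/5.49 = 2.0582 A.
P_out = V_out I_out = 11.300 × 2.0582 = 23.257 W.
P_in = P_out/η = 23.257/0.906 = 25.670 W.
I_in = P_in/V_in = 25.670/220 = 0.117 A.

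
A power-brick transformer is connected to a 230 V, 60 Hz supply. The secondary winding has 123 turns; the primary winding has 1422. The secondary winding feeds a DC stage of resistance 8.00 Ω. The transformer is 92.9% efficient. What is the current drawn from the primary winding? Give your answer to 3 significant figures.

I_p ≈ 0.232 A

V_s = 230 × 123/1422 = 19.895 V.
I_s = V_s/R = 19.895/8.00 = 2.4868 A.
P_out = V_s I_s = 19.895 × 2.4868 = 49.474 W.
P_in = P_out/η = 49.474/0.929 = 53.255 W.
I_p = P_in/V_p = 53.255/230 = 0.232 A.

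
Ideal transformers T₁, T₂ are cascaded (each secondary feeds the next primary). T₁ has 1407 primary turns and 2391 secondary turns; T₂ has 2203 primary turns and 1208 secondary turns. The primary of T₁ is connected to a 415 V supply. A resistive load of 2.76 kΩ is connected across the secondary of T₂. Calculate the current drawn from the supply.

I_supply ≈ 0.131 A

After T₁: V = 415.00 × 2391/1407 = 705.23 V.
After T₂: V = 705.23 × 1208/2203 = 386.71 V.
I_load = 386.71/2760 = 0.14011 A, so P_out = 386.71 × 0.14011 = 54.183 W.
All ideal ⇒ P_in = P_out, so I_supply = 54.183/415 = 0.131 A.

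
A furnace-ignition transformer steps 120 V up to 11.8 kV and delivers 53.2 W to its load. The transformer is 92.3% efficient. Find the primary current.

P_in = P_out/η = 53.2/0.923 = 57.638 W.
I_p = P_in/V_p = 57.638/120 = 0.480 A.

I_p ≈ 0.480 A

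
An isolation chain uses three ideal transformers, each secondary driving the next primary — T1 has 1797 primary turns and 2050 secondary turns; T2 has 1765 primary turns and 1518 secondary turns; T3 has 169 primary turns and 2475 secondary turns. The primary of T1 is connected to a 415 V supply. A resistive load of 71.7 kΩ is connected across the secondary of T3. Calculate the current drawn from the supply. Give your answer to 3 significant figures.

I_supply ≈ 1.20 A

After T1: V = 415.00 × 2050/1797 = 473.43 V.
After T2: V = 473.43 × 1518/1765 = 407.17 V.
After T3: V = 407.17 × 2475/169 = 5963.1 V.
I_load = 5963.1/71700 = 0.083167 A, so P_out = 5963.1 × 0.083167 = 495.93 W.
All ideal ⇒ P_in = P_out, so I_supply = 495.93/415 = 1.20 A.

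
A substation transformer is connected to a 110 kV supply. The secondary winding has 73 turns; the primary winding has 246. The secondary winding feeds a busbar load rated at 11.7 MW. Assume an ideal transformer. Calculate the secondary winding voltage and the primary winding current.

V_s ≈ 32600 V, I_p ≈ 106 A

V_s = V_p × N_s/N_p = 110000 × 73/246 = 32642 V.
I_s = P/V_s = 1.17×10^7/32642 = 358.43 A.
I_p = I_s × N_s/N_p = 358.43 × 73/246 = 106 A.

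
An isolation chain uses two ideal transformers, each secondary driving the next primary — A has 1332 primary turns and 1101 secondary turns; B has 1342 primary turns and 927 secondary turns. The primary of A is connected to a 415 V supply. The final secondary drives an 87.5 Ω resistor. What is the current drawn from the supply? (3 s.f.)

I_supply ≈ 1.55 A

After A: V = 415.00 × 1101/1332 = 343.03 V.
After B: V = 343.03 × 927/1342 = 236.95 V.
I_load = 236.95/87.5 = 2.7080 A, so P_out = 236.95 × 2.7080 = 641.67 W.
All ideal ⇒ P_in = P_out, so I_supply = 641.67/415 = 1.55 A.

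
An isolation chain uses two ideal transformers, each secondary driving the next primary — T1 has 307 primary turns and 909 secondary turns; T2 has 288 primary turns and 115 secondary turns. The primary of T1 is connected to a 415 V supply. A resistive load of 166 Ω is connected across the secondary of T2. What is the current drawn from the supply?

I_supply ≈ 3.49 A

After T1: V = 415.00 × 909/307 = 1228.8 V.
After T2: V = 1228.8 × 115/288 = 490.66 V.
I_load = 490.66/166 = 2.9558 A, so P_out = 490.66 × 2.9558 = 1450.3 W.
All ideal ⇒ P_in = P_out, so I_supply = 1450.3/415 = 3.49 A.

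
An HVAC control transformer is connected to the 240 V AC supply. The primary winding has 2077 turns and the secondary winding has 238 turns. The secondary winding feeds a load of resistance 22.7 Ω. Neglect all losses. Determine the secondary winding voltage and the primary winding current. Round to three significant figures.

V_s ≈ 27.5 V, I_p ≈ 0.139 A

V_s = V_p × N_s/N_p = 240 × 238/2077 = 27.501 V.
I_s = V_s/R = 27.501/22.7 = 1.2115 A.
I_p = I_s × N_s/N_p = 1.2115 × 238/2077 = 0.139 A.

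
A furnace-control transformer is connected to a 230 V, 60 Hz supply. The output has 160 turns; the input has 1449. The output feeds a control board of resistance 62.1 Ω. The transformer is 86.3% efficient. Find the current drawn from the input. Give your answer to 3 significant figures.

I_in ≈ 0.0523 A

V_out = 230 × 160/1449 = 25.397 V.
I_out = V_out/R = 25.397/62.1 = 0.40897 A.
P_out = V_out I_out = 25.397 × 0.40897 = 10.386 W.
P_in = P_out/η = 10.386/0.863 = 12.035 W.
I_in = P_in/V_in = 12.035/230 = 0.0523 A.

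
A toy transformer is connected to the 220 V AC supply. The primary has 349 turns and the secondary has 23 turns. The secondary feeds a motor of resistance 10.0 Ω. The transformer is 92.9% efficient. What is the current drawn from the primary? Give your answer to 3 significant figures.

I_p ≈ 0.103 A

V_s = 220 × 23/349 = 14.499 V.
I_s = V_s/R = 14.499/10.0 = 1.4499 A.
P_out = V_s I_s = 14.499 × 1.4499 = 21.021 W.
P_in = P_out/η = 21.021/0.929 = 22.627 W.
I_p = P_in/V_p = 22.627/220 = 0.103 A.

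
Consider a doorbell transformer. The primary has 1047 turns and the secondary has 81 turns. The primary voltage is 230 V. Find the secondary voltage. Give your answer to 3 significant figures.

V_s/V_p = N_s/N_p, so V_s = 230 × 81/1047 = 17.8 V.

V_s ≈ 17.8 V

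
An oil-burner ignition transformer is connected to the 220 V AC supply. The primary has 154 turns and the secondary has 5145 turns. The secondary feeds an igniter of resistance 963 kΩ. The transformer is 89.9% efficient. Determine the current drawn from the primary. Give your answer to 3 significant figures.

V_s = 220 × 5145/154 = 7350.0 V.
I_s = V_s/R = 7350.0/963000 = 0.0076324 A.
P_out = V_s I_s = 7350.0 × 0.0076324 = 56.098 W.
P_in = P_out/η = 56.098/0.899 = 62.401 W.
I_p = P_in/V_p = 62.401/220 = 0.284 A.

I_p ≈ 0.284 A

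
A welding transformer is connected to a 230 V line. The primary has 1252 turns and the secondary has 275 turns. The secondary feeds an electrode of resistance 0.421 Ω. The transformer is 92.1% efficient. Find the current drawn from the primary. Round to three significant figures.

I_p ≈ 28.6 A

V_s = 230 × 275/1252 = 50.519 V.
I_s = V_s/R = 50.519/0.421 = 120.00 A.
P_out = V_s I_s = 50.519 × 120.00 = 6062.2 W.
P_in = P_out/η = 6062.2/0.921 = 6582.2 W.
I_p = P_in/V_p = 6582.2/230 = 28.6 A.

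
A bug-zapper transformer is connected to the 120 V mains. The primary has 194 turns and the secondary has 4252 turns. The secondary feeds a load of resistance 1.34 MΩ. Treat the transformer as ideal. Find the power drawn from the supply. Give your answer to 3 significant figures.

V_s = V_p × N_s/N_p = 120 × 4252/194 = 2630.1 V.
I_s = V_s/R = 2630.1/(1.34×10^6) = 0.0019628 A.
I_p = I_s × N_s/N_p = 0.0019628 × 4252/194 = 0.043019 A.
P = V_p I_p = 120 × 0.043019 = 5.16 W.

P ≈ 5.16 W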